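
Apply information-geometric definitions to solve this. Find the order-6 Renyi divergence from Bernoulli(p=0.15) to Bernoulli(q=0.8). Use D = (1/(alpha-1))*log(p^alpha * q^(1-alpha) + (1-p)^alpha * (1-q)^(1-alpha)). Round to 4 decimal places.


Renyi divergence of order alpha between Bernoulli distributions:
D = (1/(alpha-1))*log(p^alpha * q^(1-alpha) + (1-p)^alpha * (1-q)^(1-alpha)).
alpha = 6, p = 0.15, q = 0.8.
p^alpha * q^(1-alpha) = 0.15^6 * 0.8^-5 = 3.5e-05.
(1-p)^alpha * (1-q)^(1-alpha) = 0.85^6 * 0.2^-5 = 1178.592236.
sum = 3.5e-05 + 1178.592236 = 1178.592271.
D = (1/5)*log(1178.592271) = 1.4144

1.4144


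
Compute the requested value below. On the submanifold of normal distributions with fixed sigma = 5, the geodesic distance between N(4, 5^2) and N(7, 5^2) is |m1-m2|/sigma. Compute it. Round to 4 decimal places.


On the fixed-variance normal subfamily, geodesic distance = |m1-m2|/sigma.
|4 - 7| = 3.
sigma = 5.
d = 3/5 = 0.6000

0.6000


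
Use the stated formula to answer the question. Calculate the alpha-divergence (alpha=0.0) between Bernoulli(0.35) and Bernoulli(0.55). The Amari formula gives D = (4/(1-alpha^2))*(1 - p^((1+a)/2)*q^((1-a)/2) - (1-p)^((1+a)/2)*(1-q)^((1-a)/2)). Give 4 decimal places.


Amari alpha-divergence:
D = (4/(1-alpha^2))*(1 - p^((1+a)/2)*q^((1-a)/2) - (1-p)^((1+a)/2)*(1-q)^((1-a)/2)).
alpha = 0.0, p = 0.35, q = 0.55.
e1 = (1+alpha)/2 = 0.5, e2 = (1-alpha)/2 = 0.5.
t1 = p^e1 * q^e2 = 0.35^0.5 * 0.55^0.5 = 0.438748.
t2 = (1-p)^e1 * (1-q)^e2 = 0.65^0.5 * 0.45^0.5 = 0.540833.
4/(1-alpha^2) = 4.0.
D = 4.0*(1 - 0.438748 - 0.540833) = 0.0817

0.0817


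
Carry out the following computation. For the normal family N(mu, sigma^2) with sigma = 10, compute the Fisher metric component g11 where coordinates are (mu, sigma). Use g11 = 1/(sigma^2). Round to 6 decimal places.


For the 2-parameter normal family, the Fisher metric has:
  g11 = 1/sigma^2, g22 = 2/sigma^2.
sigma = 10, sigma^2 = 100.
g11 = 0.010000

0.010000


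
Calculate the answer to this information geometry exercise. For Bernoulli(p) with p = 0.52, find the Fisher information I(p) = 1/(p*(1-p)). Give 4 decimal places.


For Bernoulli(p), Fisher information is I(p) = 1/(p*(1-p)).
p = 0.52, 1-p = 0.48.
p*(1-p) = 0.2496.
I(p) = 1/0.2496 = 4.0064

4.0064


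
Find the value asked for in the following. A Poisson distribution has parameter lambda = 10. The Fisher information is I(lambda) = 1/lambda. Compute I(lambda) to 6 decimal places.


Fisher information for Poisson: I(lambda) = 1/lambda.
lambda = 10.
I(lambda) = 1/10 = 0.100000

0.100000


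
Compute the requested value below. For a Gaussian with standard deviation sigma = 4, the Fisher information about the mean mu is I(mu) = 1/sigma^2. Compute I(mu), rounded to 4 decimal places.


The Fisher information for the mean of a normal distribution is I(mu) = 1/sigma^2.
sigma = 4, so sigma^2 = 16.
I(mu) = 1/16 = 0.0625

0.0625


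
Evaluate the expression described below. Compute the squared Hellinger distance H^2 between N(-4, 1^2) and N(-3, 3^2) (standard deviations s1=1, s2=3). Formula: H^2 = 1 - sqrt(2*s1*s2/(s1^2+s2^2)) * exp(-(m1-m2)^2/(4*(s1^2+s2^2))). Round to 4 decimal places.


Squared Hellinger distance for Gaussians:
H^2 = 1 - sqrt(2*s1*s2/(s1^2+s2^2)) * exp(-(m1-m2)^2/(4*(s1^2+s2^2))).
s1^2 = 1, s2^2 = 9, s1^2+s2^2 = 10.
sqrt(2*1*3/(10)) = 0.774597.
(m1-m2)^2 = (-1)^2 = 1.
exp(-1/(4*10)) = exp(-0.025) = 0.97531.
H^2 = 1 - 0.774597*0.97531 = 0.2445

0.2445


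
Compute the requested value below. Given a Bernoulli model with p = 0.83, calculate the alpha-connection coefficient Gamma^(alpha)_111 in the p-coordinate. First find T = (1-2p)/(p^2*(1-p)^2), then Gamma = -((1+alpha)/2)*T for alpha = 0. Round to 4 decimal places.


Skewness (Amari-Chentsov) tensor: T = (1-2p)/(p^2*(1-p)^2).
p = 0.83, 1-2p = -0.66, p^2 = 0.6889, (1-p)^2 = 0.0289.
T = -0.66/(0.6889 * 0.0289) = -33.150487.
In the p-coordinate, Gamma^(alpha) = Gamma^(0) - (alpha/2)*T with Gamma^(0) = (1/2)*g'(p) = -T/2,
so Gamma^(alpha) = -((1+alpha)/2)*T.
alpha = 0, -(1+alpha)/2 = -0.5.
Gamma = -0.5 * -33.150487 = 16.5752

16.5752


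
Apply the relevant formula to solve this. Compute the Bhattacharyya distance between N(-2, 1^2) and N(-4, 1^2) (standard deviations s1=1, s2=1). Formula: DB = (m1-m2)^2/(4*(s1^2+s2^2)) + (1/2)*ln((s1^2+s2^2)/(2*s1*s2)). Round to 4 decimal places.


Bhattacharyya distance between two Gaussians:
DB = (m1-m2)^2/(4*(s1^2+s2^2)) + (1/2)*ln((s1^2+s2^2)/(2*s1*s2)).
(m1-m2)^2 = (2)^2 = 4.
s1^2+s2^2 = 1 + 1 = 2.
term1 = 4/8 = 0.5.
term2 = 0.5*ln(2/2.0) = 0.0.
DB = 0.5 + 0.0 = 0.5000

0.5000


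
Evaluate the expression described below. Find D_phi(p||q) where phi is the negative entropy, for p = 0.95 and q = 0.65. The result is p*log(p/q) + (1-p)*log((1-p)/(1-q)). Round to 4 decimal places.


Bregman divergence with negative entropy generator:
D = p*log(p/q) + (1-p)*log((1-p)/(1-q)).
p = 0.95, q = 0.65.
p*log(p/q) = 0.95*log(0.95/0.65) = 0.360515.
(1-p)*log((1-p)/(1-q)) = 0.05*log(0.05/0.35) = -0.097296.
D = 0.360515 + -0.097296 = 0.2632

0.2632


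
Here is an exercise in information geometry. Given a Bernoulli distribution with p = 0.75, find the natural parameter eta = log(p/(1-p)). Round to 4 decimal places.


Natural parameter for Bernoulli: eta = log(p/(1-p)).
p = 0.75, 1-p = 0.25.
p/(1-p) = 3.0.
eta = log(3.0) = 1.0986

1.0986


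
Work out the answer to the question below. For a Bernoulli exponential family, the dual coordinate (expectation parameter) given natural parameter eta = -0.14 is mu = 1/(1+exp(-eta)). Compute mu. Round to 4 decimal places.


Dual coordinate (expectation parameter) for Bernoulli:
mu = 1/(1+exp(-eta)).
eta = -0.14.
exp(-eta) = exp(0.14) = 1.150274.
mu = 1/(1+1.150274) = 0.4651

0.4651


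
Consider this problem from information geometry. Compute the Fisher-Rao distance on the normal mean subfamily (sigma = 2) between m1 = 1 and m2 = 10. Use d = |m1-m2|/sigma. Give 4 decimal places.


On the fixed-variance normal subfamily, geodesic distance = |m1-m2|/sigma.
|1 - 10| = 9.
sigma = 2.
d = 9/2 = 4.5000

4.5000


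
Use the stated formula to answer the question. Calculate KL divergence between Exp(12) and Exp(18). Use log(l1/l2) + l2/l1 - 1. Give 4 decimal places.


KL divergence for exponential family:
KL = log(l1/l2) + l2/l1 - 1.
log(12/18) = -0.405465.
18/12 = 1.5.
KL = -0.405465 + 1.5 - 1 = 0.0945

0.0945


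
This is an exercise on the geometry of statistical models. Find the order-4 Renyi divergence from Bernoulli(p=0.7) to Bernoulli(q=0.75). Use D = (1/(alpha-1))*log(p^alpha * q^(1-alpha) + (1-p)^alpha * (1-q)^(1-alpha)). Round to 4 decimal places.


Renyi divergence of order alpha between Bernoulli distributions:
D = (1/(alpha-1))*log(p^alpha * q^(1-alpha) + (1-p)^alpha * (1-q)^(1-alpha)).
alpha = 4, p = 0.7, q = 0.75.
p^alpha * q^(1-alpha) = 0.7^4 * 0.75^-3 = 0.569126.
(1-p)^alpha * (1-q)^(1-alpha) = 0.3^4 * 0.25^-3 = 0.5184.
sum = 0.569126 + 0.5184 = 1.087526.
D = (1/3)*log(1.087526) = 0.0280

0.0280


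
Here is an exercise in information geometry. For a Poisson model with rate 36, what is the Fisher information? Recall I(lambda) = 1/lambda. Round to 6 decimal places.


Fisher information for Poisson: I(lambda) = 1/lambda.
lambda = 36.
I(lambda) = 1/36 = 0.027778

0.027778


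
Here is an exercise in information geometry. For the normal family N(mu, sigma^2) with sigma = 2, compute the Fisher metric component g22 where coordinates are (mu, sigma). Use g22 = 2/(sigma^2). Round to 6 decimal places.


For the 2-parameter normal family, the Fisher metric has:
  g11 = 1/sigma^2, g22 = 2/sigma^2.
sigma = 2, sigma^2 = 4.
g22 = 0.500000

0.500000


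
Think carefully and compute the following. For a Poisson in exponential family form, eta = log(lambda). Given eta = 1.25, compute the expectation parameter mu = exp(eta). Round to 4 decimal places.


Expectation parameter for Poisson exponential family:
mu = exp(eta).
eta = 1.25.
mu = exp(1.25) = 3.4903

3.4903


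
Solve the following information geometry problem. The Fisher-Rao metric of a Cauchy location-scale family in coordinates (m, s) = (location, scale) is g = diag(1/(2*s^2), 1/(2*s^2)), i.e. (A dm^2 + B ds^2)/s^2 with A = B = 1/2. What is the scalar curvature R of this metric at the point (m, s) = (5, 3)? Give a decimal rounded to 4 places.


The metric has the form g = (A dm^2 + B ds^2)/s^2 with A = 1/2, B = 1/2.
Substitute u = sqrt(A/B)*m: g = B*(du^2 + ds^2)/s^2, i.e. B times the
Poincare upper half-plane metric, which has constant Gaussian curvature -1.
Scaling a 2D metric by a constant c divides the Gaussian curvature by c,
so K = -1/B = -1/(1/2) = -2.0000 everywhere (the point (m, s) = (5, 3) is irrelevant:
the curvature is constant).
Scalar curvature in dimension 2: R = 2K = -2/(1/2) = -4.0000.

-4.0000


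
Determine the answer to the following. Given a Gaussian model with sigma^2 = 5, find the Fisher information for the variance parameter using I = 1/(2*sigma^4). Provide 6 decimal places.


Fisher information for variance: I(sigma^2) = 1/(2*sigma^4).
sigma^2 = 5, so sigma^4 = 25.
I = 1/(2*25) = 1/50 = 0.020000

0.020000


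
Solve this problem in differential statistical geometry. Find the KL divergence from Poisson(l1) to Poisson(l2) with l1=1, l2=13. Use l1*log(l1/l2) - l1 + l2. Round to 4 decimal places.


KL divergence for Poisson:
KL = l1*log(l1/l2) - l1 + l2.
l1 = 1, l2 = 13.
log(1/13) = -2.564949.
l1*log(l1/l2) = 1 * -2.564949 = -2.564949.
KL = -2.564949 - 1 + 13 = 9.4351

9.4351


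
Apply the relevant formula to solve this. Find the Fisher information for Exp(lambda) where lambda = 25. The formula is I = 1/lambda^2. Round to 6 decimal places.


Fisher information for exponential: I(lambda) = 1/lambda^2.
lambda = 25, lambda^2 = 625.
I = 1/625 = 0.001600

0.001600


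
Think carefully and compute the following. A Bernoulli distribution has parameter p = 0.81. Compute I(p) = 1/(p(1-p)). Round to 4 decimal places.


For Bernoulli(p), Fisher information is I(p) = 1/(p*(1-p)).
p = 0.81, 1-p = 0.19.
p*(1-p) = 0.1539.
I(p) = 1/0.1539 = 6.4977

6.4977


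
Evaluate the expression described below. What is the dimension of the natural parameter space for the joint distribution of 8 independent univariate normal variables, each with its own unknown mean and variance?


Exponential family dimension calculation:
Each univariate normal has two natural parameters (mu/sigma^2 and -1/(2 sigma^2)).
With 8 independent components, dim = 2 * 8 = 16.

16


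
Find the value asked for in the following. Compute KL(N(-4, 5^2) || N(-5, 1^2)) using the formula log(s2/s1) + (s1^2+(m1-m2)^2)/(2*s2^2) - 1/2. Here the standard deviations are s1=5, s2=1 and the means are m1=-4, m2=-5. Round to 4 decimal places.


KL divergence between normal distributions:
KL = log(s2/s1) + (s1^2 + (m1-m2)^2)/(2*s2^2) - 1/2.
log(1/5) = -1.609438.
(5^2 + (-4--5)^2)/(2*1^2) = (25 + 1)/2 = 13.0.
KL = -1.609438 + 13.0 - 0.5 = 10.8906

10.8906


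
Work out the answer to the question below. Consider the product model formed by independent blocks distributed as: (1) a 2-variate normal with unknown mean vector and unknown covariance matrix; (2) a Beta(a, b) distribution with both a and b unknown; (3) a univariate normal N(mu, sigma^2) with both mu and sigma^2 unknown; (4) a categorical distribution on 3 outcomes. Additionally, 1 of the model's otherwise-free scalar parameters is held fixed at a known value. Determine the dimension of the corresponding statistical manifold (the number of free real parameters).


The dimension of a statistical manifold equals the number of free
(independent) real parameters of the model. For a product of independent
blocks the parameter counts add.
- 2-variate normal: 2 (mean) + 2*3/2 = 3 (symmetric covariance) = 5.
- Beta (a, b): 2.
- normal (mu, sigma^2): 2.
- categorical on 3 outcomes (probabilities sum to 1): 3-1 = 2.
Total = 5 + 2 + 2 + 2 = 11.
1 parameter(s) fixed at known values: 11 - 1 = 10.
Dimension = 10

10


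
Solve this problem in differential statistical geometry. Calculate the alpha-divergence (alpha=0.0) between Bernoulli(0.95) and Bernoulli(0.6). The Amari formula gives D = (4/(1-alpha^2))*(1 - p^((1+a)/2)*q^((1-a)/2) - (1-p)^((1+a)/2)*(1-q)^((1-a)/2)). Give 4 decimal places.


Amari alpha-divergence:
D = (4/(1-alpha^2))*(1 - p^((1+a)/2)*q^((1-a)/2) - (1-p)^((1+a)/2)*(1-q)^((1-a)/2)).
alpha = 0.0, p = 0.95, q = 0.6.
e1 = (1+alpha)/2 = 0.5, e2 = (1-alpha)/2 = 0.5.
t1 = p^e1 * q^e2 = 0.95^0.5 * 0.6^0.5 = 0.754983.
t2 = (1-p)^e1 * (1-q)^e2 = 0.05^0.5 * 0.4^0.5 = 0.141421.
4/(1-alpha^2) = 4.0.
D = 4.0*(1 - 0.754983 - 0.141421) = 0.4144

0.4144


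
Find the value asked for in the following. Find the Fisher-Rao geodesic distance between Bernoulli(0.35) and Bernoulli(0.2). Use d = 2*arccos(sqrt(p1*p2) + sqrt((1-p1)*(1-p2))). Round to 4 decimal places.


Geodesic distance on Bernoulli manifold:
d(p1,p2) = 2*arccos(sqrt(p1*p2) + sqrt((1-p1)*(1-p2))).
sqrt(p1*p2) = sqrt(0.35*0.2) = 0.264575.
sqrt((1-p1)*(1-p2)) = sqrt(0.65*0.8) = 0.72111.
arg = 0.264575 + 0.72111 = 0.985685.
d = 2*arccos(0.985685) = 0.3388

0.3388


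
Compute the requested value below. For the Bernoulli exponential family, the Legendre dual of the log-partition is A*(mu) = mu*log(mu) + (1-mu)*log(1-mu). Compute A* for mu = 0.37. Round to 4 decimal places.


Legendre transform for Bernoulli:
A*(mu) = mu*log(mu) + (1-mu)*log(1-mu).
mu = 0.37, 1-mu = 0.63.
mu*log(mu) = 0.37*log(0.37) = -0.367873.
(1-mu)*log(1-mu) = 0.63*log(0.63) = -0.291082.
A* = -0.367873 + -0.291082 = -0.6590

-0.6590


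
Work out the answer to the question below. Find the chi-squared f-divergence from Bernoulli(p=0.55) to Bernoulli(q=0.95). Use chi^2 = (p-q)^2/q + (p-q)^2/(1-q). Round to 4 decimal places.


Chi-squared divergence between Bernoulli distributions:
chi^2 = (p-q)^2/q + (p-q)^2/(1-q).
p = 0.55, q = 0.95, p-q = -0.4.
(p-q)^2 = 0.16.
term1 = 0.16/0.95 = 0.168421.
term2 = 0.16/0.05 = 3.2.
chi^2 = 0.168421 + 3.2 = 3.3684

3.3684


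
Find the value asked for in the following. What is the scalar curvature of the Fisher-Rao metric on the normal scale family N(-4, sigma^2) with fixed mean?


This family has a single free parameter, so its statistical manifold
is 1-dimensional. The Riemann curvature tensor of any 1-dimensional
Riemannian manifold vanishes identically, so R = 0.

0


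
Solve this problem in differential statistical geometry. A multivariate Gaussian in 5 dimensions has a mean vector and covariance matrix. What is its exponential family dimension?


Exponential family dimension calculation:
For 5-dim MVN: mean has 5 params, covariance has 5*6/2 = 15 unique entries.
Total dim = 5 + 15 = 20.

20


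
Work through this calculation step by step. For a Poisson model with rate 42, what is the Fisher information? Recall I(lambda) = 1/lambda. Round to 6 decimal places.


Fisher information for Poisson: I(lambda) = 1/lambda.
lambda = 42.
I(lambda) = 1/42 = 0.023810

0.023810


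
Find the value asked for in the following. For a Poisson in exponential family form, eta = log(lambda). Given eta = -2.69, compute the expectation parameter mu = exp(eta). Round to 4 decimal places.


Expectation parameter for Poisson exponential family:
mu = exp(eta).
eta = -2.69.
mu = exp(-2.69) = 0.0679

0.0679


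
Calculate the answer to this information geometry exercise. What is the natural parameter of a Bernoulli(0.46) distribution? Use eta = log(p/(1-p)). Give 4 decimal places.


Natural parameter for Bernoulli: eta = log(p/(1-p)).
p = 0.46, 1-p = 0.54.
p/(1-p) = 0.851852.
eta = log(0.851852) = -0.1603

-0.1603


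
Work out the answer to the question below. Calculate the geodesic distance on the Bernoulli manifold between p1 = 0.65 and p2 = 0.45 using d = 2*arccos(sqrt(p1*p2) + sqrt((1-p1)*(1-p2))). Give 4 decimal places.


Geodesic distance on Bernoulli manifold:
d(p1,p2) = 2*arccos(sqrt(p1*p2) + sqrt((1-p1)*(1-p2))).
sqrt(p1*p2) = sqrt(0.65*0.45) = 0.540833.
sqrt((1-p1)*(1-p2)) = sqrt(0.35*0.55) = 0.438748.
arg = 0.540833 + 0.438748 = 0.979581.
d = 2*arccos(0.979581) = 0.4049

0.4049


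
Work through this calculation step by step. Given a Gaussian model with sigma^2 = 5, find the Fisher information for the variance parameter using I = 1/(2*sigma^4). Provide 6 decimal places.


Fisher information for variance: I(sigma^2) = 1/(2*sigma^4).
sigma^2 = 5, so sigma^4 = 25.
I = 1/(2*25) = 1/50 = 0.020000

0.020000


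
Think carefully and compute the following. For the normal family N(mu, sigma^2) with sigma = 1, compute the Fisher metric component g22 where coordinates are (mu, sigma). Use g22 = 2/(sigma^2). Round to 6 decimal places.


For the 2-parameter normal family, the Fisher metric has:
  g11 = 1/sigma^2, g22 = 2/sigma^2.
sigma = 1, sigma^2 = 1.
g22 = 2.000000

2.000000


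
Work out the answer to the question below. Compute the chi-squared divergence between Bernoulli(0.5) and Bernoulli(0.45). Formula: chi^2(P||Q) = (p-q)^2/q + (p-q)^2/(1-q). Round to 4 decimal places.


Chi-squared divergence between Bernoulli distributions:
chi^2 = (p-q)^2/q + (p-q)^2/(1-q).
p = 0.5, q = 0.45, p-q = 0.05.
(p-q)^2 = 0.0025.
term1 = 0.0025/0.45 = 0.005556.
term2 = 0.0025/0.55 = 0.004545.
chi^2 = 0.005556 + 0.004545 = 0.0101

0.0101


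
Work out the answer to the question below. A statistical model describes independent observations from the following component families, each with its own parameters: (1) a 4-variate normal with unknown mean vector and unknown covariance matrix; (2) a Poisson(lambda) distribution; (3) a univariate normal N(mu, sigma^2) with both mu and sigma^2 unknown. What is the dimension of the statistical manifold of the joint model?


The dimension of a statistical manifold equals the number of free
(independent) real parameters of the model. For a product of independent
blocks the parameter counts add.
- 4-variate normal: 4 (mean) + 4*5/2 = 10 (symmetric covariance) = 14.
- Poisson (lambda): 1.
- normal (mu, sigma^2): 2.
Total = 14 + 1 + 2 = 17.
Dimension = 17

17


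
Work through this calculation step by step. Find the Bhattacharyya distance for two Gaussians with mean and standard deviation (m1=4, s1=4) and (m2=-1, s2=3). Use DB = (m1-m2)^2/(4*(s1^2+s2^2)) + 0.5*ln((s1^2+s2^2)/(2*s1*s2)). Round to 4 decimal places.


Bhattacharyya distance between two Gaussians:
DB = (m1-m2)^2/(4*(s1^2+s2^2)) + (1/2)*ln((s1^2+s2^2)/(2*s1*s2)).
(m1-m2)^2 = (5)^2 = 25.
s1^2+s2^2 = 16 + 9 = 25.
term1 = 25/100 = 0.25.
term2 = 0.5*ln(25/24.0) = 0.020411.
DB = 0.25 + 0.020411 = 0.2704

0.2704


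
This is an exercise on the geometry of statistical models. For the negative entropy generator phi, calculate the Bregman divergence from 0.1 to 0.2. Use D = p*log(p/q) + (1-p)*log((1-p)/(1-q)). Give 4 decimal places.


Bregman divergence with negative entropy generator:
D = p*log(p/q) + (1-p)*log((1-p)/(1-q)).
p = 0.1, q = 0.2.
p*log(p/q) = 0.1*log(0.1/0.2) = -0.069315.
(1-p)*log((1-p)/(1-q)) = 0.9*log(0.9/0.8) = 0.106005.
D = -0.069315 + 0.106005 = 0.0367

0.0367


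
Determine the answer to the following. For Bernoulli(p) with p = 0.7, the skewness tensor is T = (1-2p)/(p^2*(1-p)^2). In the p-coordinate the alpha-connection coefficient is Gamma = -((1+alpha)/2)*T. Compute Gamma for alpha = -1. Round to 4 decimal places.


Skewness (Amari-Chentsov) tensor: T = (1-2p)/(p^2*(1-p)^2).
p = 0.7, 1-2p = -0.4, p^2 = 0.49, (1-p)^2 = 0.09.
T = -0.4/(0.49 * 0.09) = -9.070295.
In the p-coordinate, Gamma^(alpha) = Gamma^(0) - (alpha/2)*T with Gamma^(0) = (1/2)*g'(p) = -T/2,
so Gamma^(alpha) = -((1+alpha)/2)*T.
alpha = -1, -(1+alpha)/2 = 0.0.
Gamma = 0.0 * -9.070295 = 0.0000

0.0000


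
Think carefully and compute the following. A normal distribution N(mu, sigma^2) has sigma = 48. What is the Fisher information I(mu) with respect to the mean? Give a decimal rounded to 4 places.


The Fisher information for the mean of a normal distribution is I(mu) = 1/sigma^2.
sigma = 48, so sigma^2 = 2304.
I(mu) = 1/2304 = 0.0004

0.0004


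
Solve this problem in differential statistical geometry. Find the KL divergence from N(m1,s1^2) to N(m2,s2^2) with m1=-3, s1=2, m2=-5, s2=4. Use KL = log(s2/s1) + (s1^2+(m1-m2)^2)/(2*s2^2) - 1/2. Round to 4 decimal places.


KL divergence between normal distributions:
KL = log(s2/s1) + (s1^2 + (m1-m2)^2)/(2*s2^2) - 1/2.
log(4/2) = 0.693147.
(2^2 + (-3--5)^2)/(2*4^2) = (4 + 4)/32 = 0.25.
KL = 0.693147 + 0.25 - 0.5 = 0.4431

0.4431


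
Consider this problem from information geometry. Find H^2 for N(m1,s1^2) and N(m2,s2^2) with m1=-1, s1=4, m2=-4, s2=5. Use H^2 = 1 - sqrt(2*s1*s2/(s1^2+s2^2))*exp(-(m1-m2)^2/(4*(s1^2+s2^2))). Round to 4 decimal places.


Squared Hellinger distance for Gaussians:
H^2 = 1 - sqrt(2*s1*s2/(s1^2+s2^2)) * exp(-(m1-m2)^2/(4*(s1^2+s2^2))).
s1^2 = 16, s2^2 = 25, s1^2+s2^2 = 41.
sqrt(2*4*5/(41)) = 0.98773.
(m1-m2)^2 = (3)^2 = 9.
exp(-9/(4*41)) = exp(-0.054878) = 0.946601.
H^2 = 1 - 0.98773*0.946601 = 0.0650

0.0650


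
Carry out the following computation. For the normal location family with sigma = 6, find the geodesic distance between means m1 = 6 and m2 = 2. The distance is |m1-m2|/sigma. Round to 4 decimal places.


On the fixed-variance normal subfamily, geodesic distance = |m1-m2|/sigma.
|6 - 2| = 4.
sigma = 6.
d = 4/6 = 0.6667

0.6667


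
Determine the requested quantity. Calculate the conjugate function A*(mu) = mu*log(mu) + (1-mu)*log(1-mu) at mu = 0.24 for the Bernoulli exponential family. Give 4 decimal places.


Legendre transform for Bernoulli:
A*(mu) = mu*log(mu) + (1-mu)*log(1-mu).
mu = 0.24, 1-mu = 0.76.
mu*log(mu) = 0.24*log(0.24) = -0.342508.
(1-mu)*log(1-mu) = 0.76*log(0.76) = -0.208572.
A* = -0.342508 + -0.208572 = -0.5511

-0.5511


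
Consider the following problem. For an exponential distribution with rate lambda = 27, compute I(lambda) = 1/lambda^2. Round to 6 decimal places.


Fisher information for exponential: I(lambda) = 1/lambda^2.
lambda = 27, lambda^2 = 729.
I = 1/729 = 0.001372

0.001372


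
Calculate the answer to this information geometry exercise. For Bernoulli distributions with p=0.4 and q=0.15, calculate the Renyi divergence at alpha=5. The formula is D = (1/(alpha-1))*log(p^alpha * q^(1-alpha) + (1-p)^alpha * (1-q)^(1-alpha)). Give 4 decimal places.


Renyi divergence of order alpha between Bernoulli distributions:
D = (1/(alpha-1))*log(p^alpha * q^(1-alpha) + (1-p)^alpha * (1-q)^(1-alpha)).
alpha = 5, p = 0.4, q = 0.15.
p^alpha * q^(1-alpha) = 0.4^5 * 0.15^-4 = 20.22716.
(1-p)^alpha * (1-q)^(1-alpha) = 0.6^5 * 0.85^-4 = 0.148964.
sum = 20.22716 + 0.148964 = 20.376124.
D = (1/4)*log(20.376124) = 0.7536

0.7536


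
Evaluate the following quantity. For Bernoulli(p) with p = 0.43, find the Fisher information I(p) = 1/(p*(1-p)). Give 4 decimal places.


For Bernoulli(p), Fisher information is I(p) = 1/(p*(1-p)).
p = 0.43, 1-p = 0.57.
p*(1-p) = 0.2451.
I(p) = 1/0.2451 = 4.0800

4.0800


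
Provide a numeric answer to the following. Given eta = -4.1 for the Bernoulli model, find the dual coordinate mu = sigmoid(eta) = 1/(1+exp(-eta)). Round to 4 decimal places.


Dual coordinate (expectation parameter) for Bernoulli:
mu = 1/(1+exp(-eta)).
eta = -4.1.
exp(-eta) = exp(4.1) = 60.340288.
mu = 1/(1+60.340288) = 0.0163

0.0163


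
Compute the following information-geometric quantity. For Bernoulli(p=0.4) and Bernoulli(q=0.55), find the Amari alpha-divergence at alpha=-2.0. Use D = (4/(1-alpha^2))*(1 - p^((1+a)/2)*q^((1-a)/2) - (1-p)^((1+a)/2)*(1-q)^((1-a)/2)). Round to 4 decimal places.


Amari alpha-divergence:
D = (4/(1-alpha^2))*(1 - p^((1+a)/2)*q^((1-a)/2) - (1-p)^((1+a)/2)*(1-q)^((1-a)/2)).
alpha = -2.0, p = 0.4, q = 0.55.
e1 = (1+alpha)/2 = -0.5, e2 = (1-alpha)/2 = 1.5.
t1 = p^e1 * q^e2 = 0.4^-0.5 * 0.55^1.5 = 0.644932.
t2 = (1-p)^e1 * (1-q)^e2 = 0.6^-0.5 * 0.45^1.5 = 0.389711.
4/(1-alpha^2) = -1.333333.
D = -1.333333*(1 - 0.644932 - 0.389711) = 0.0462

0.0462


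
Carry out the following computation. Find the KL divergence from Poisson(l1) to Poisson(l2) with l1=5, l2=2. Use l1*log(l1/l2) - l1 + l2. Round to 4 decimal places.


KL divergence for Poisson:
KL = l1*log(l1/l2) - l1 + l2.
l1 = 5, l2 = 2.
log(5/2) = 0.916291.
l1*log(l1/l2) = 5 * 0.916291 = 4.581454.
KL = 4.581454 - 5 + 2 = 1.5815

1.5815


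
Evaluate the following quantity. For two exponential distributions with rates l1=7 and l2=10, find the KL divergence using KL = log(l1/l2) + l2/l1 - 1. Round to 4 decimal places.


KL divergence for exponential family:
KL = log(l1/l2) + l2/l1 - 1.
log(7/10) = -0.356675.
10/7 = 1.428571.
KL = -0.356675 + 1.428571 - 1 = 0.0719

0.0719


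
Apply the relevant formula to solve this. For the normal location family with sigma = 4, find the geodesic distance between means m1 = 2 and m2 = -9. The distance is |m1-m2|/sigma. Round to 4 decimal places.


On the fixed-variance normal subfamily, geodesic distance = |m1-m2|/sigma.
|2 - -9| = 11.
sigma = 4.
d = 11/4 = 2.7500

2.7500


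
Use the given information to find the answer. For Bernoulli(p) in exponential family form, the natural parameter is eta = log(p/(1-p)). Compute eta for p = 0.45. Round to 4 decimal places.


Natural parameter for Bernoulli: eta = log(p/(1-p)).
p = 0.45, 1-p = 0.55.
p/(1-p) = 0.818182.
eta = log(0.818182) = -0.2007

-0.2007


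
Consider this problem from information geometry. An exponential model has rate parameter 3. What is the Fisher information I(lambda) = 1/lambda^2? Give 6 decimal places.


Fisher information for exponential: I(lambda) = 1/lambda^2.
lambda = 3, lambda^2 = 9.
I = 1/9 = 0.111111

0.111111


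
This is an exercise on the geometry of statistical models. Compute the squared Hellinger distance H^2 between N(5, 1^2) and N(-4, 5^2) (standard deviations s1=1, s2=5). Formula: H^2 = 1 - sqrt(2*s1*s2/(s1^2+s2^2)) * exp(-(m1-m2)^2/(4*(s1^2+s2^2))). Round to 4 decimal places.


Squared Hellinger distance for Gaussians:
H^2 = 1 - sqrt(2*s1*s2/(s1^2+s2^2)) * exp(-(m1-m2)^2/(4*(s1^2+s2^2))).
s1^2 = 1, s2^2 = 25, s1^2+s2^2 = 26.
sqrt(2*1*5/(26)) = 0.620174.
(m1-m2)^2 = (9)^2 = 81.
exp(-81/(4*26)) = exp(-0.778846) = 0.458935.
H^2 = 1 - 0.620174*0.458935 = 0.7154

0.7154


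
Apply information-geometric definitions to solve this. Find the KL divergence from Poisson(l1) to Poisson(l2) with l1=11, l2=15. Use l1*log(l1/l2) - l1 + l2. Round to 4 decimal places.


KL divergence for Poisson:
KL = l1*log(l1/l2) - l1 + l2.
l1 = 11, l2 = 15.
log(11/15) = -0.310155.
l1*log(l1/l2) = 11 * -0.310155 = -3.411704.
KL = -3.411704 - 11 + 15 = 0.5883

0.5883


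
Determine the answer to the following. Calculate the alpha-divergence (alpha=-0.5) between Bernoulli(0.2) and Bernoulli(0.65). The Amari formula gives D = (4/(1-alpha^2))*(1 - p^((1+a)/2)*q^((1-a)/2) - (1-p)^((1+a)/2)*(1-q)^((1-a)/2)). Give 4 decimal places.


Amari alpha-divergence:
D = (4/(1-alpha^2))*(1 - p^((1+a)/2)*q^((1-a)/2) - (1-p)^((1+a)/2)*(1-q)^((1-a)/2)).
alpha = -0.5, p = 0.2, q = 0.65.
e1 = (1+alpha)/2 = 0.25, e2 = (1-alpha)/2 = 0.75.
t1 = p^e1 * q^e2 = 0.2^0.25 * 0.65^0.75 = 0.484108.
t2 = (1-p)^e1 * (1-q)^e2 = 0.8^0.25 * 0.35^0.75 = 0.430352.
4/(1-alpha^2) = 5.333333.
D = 5.333333*(1 - 0.484108 - 0.430352) = 0.4562

0.4562


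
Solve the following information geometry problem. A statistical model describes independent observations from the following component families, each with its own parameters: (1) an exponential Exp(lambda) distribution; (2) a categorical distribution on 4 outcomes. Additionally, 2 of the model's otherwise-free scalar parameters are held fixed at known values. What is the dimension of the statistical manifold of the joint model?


The dimension of a statistical manifold equals the number of free
(independent) real parameters of the model. For a product of independent
blocks the parameter counts add.
- exponential (lambda): 1.
- categorical on 4 outcomes (probabilities sum to 1): 4-1 = 3.
Total = 1 + 3 = 4.
2 parameter(s) fixed at known values: 4 - 2 = 2.
Dimension = 2

2


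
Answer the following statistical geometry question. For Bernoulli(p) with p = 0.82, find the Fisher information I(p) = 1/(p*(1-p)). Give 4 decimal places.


For Bernoulli(p), Fisher information is I(p) = 1/(p*(1-p)).
p = 0.82, 1-p = 0.18.
p*(1-p) = 0.1476.
I(p) = 1/0.1476 = 6.7751

6.7751


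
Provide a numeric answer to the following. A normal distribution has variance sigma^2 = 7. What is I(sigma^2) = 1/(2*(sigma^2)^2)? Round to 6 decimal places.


Fisher information for variance: I(sigma^2) = 1/(2*sigma^4).
sigma^2 = 7, so sigma^4 = 49.
I = 1/(2*49) = 1/98 = 0.010204

0.010204


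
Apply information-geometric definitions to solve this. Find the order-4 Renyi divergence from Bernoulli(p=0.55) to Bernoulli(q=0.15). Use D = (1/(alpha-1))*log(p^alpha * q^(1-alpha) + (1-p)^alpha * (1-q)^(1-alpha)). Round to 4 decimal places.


Renyi divergence of order alpha between Bernoulli distributions:
D = (1/(alpha-1))*log(p^alpha * q^(1-alpha) + (1-p)^alpha * (1-q)^(1-alpha)).
alpha = 4, p = 0.55, q = 0.15.
p^alpha * q^(1-alpha) = 0.55^4 * 0.15^-3 = 27.112963.
(1-p)^alpha * (1-q)^(1-alpha) = 0.45^4 * 0.85^-3 = 0.066772.
sum = 27.112963 + 0.066772 = 27.179735.
D = (1/3)*log(27.179735) = 1.1008

1.1008


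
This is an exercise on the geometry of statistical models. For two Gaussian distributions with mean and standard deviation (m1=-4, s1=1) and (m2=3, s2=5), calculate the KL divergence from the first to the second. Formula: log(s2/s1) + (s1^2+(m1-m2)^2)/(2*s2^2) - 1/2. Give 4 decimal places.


KL divergence between normal distributions:
KL = log(s2/s1) + (s1^2 + (m1-m2)^2)/(2*s2^2) - 1/2.
log(5/1) = 1.609438.
(1^2 + (-4-3)^2)/(2*5^2) = (1 + 49)/50 = 1.0.
KL = 1.609438 + 1.0 - 0.5 = 2.1094

2.1094


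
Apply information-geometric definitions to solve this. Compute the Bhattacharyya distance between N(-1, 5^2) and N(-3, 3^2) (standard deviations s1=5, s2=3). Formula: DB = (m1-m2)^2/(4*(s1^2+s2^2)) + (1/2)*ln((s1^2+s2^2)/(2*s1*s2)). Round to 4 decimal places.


Bhattacharyya distance between two Gaussians:
DB = (m1-m2)^2/(4*(s1^2+s2^2)) + (1/2)*ln((s1^2+s2^2)/(2*s1*s2)).
(m1-m2)^2 = (2)^2 = 4.
s1^2+s2^2 = 25 + 9 = 34.
term1 = 4/136 = 0.029412.
term2 = 0.5*ln(34/30.0) = 0.062582.
DB = 0.029412 + 0.062582 = 0.0920

0.0920


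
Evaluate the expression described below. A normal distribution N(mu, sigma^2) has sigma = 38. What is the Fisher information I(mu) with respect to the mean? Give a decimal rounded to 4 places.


The Fisher information for the mean of a normal distribution is I(mu) = 1/sigma^2.
sigma = 38, so sigma^2 = 1444.
I(mu) = 1/1444 = 0.0007

0.0007


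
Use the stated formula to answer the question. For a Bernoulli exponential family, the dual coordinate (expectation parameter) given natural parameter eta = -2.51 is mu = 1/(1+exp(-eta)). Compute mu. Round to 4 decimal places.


Dual coordinate (expectation parameter) for Bernoulli:
mu = 1/(1+exp(-eta)).
eta = -2.51.
exp(-eta) = exp(2.51) = 12.30493.
mu = 1/(1+12.30493) = 0.0752

0.0752


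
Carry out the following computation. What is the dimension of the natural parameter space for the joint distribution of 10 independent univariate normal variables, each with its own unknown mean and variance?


Exponential family dimension calculation:
Each univariate normal has two natural parameters (mu/sigma^2 and -1/(2 sigma^2)).
With 10 independent components, dim = 2 * 10 = 20.

20


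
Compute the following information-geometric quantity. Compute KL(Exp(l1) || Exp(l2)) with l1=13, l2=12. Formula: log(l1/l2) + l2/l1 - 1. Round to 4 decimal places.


KL divergence for exponential family:
KL = log(l1/l2) + l2/l1 - 1.
log(13/12) = 0.080043.
12/13 = 0.923077.
KL = 0.080043 + 0.923077 - 1 = 0.0031

0.0031


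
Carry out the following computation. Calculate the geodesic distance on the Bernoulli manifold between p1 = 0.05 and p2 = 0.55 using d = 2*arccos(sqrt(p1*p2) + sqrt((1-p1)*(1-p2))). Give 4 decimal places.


Geodesic distance on Bernoulli manifold:
d(p1,p2) = 2*arccos(sqrt(p1*p2) + sqrt((1-p1)*(1-p2))).
sqrt(p1*p2) = sqrt(0.05*0.55) = 0.165831.
sqrt((1-p1)*(1-p2)) = sqrt(0.95*0.45) = 0.653835.
arg = 0.165831 + 0.653835 = 0.819666.
d = 2*arccos(0.819666) = 1.2199

1.2199


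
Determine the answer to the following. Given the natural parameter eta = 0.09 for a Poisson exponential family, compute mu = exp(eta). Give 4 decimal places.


Expectation parameter for Poisson exponential family:
mu = exp(eta).
eta = 0.09.
mu = exp(0.09) = 1.0942

1.0942


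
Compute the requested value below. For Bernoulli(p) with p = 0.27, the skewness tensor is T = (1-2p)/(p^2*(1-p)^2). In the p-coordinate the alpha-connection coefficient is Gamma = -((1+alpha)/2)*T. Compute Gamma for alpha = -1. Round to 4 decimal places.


Skewness (Amari-Chentsov) tensor: T = (1-2p)/(p^2*(1-p)^2).
p = 0.27, 1-2p = 0.46, p^2 = 0.0729, (1-p)^2 = 0.5329.
T = 0.46/(0.0729 * 0.5329) = 11.840896.
In the p-coordinate, Gamma^(alpha) = Gamma^(0) - (alpha/2)*T with Gamma^(0) = (1/2)*g'(p) = -T/2,
so Gamma^(alpha) = -((1+alpha)/2)*T.
alpha = -1, -(1+alpha)/2 = 0.0.
Gamma = 0.0 * 11.840896 = 0.0000

0.0000


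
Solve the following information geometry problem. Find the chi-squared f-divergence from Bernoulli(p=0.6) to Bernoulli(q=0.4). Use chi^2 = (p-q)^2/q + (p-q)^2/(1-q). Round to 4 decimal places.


Chi-squared divergence between Bernoulli distributions:
chi^2 = (p-q)^2/q + (p-q)^2/(1-q).
p = 0.6, q = 0.4, p-q = 0.2.
(p-q)^2 = 0.04.
term1 = 0.04/0.4 = 0.1.
term2 = 0.04/0.6 = 0.066667.
chi^2 = 0.1 + 0.066667 = 0.1667

0.1667


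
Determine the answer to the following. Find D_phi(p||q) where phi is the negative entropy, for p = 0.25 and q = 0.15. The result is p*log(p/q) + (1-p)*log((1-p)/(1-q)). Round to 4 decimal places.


Bregman divergence with negative entropy generator:
D = p*log(p/q) + (1-p)*log((1-p)/(1-q)).
p = 0.25, q = 0.15.
p*log(p/q) = 0.25*log(0.25/0.15) = 0.127706.
(1-p)*log((1-p)/(1-q)) = 0.75*log(0.75/0.85) = -0.093872.
D = 0.127706 + -0.093872 = 0.0338

0.0338


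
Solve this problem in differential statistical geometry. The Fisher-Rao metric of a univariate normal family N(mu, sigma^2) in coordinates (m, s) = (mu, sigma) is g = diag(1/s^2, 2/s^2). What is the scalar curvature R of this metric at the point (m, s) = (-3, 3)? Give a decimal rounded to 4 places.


The metric has the form g = (A dm^2 + B ds^2)/s^2 with A = 1, B = 2.
Substitute u = sqrt(A/B)*m: g = B*(du^2 + ds^2)/s^2, i.e. B times the
Poincare upper half-plane metric, which has constant Gaussian curvature -1.
Scaling a 2D metric by a constant c divides the Gaussian curvature by c,
so K = -1/B = -1/(2) = -0.5000 everywhere (the point (m, s) = (-3, 3) is irrelevant:
the curvature is constant).
Scalar curvature in dimension 2: R = 2K = -2/(2) = -1.0000.

-1.0000


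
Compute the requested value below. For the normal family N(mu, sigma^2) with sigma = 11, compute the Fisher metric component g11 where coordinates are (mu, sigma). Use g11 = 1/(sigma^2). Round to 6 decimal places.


For the 2-parameter normal family, the Fisher metric has:
  g11 = 1/sigma^2, g22 = 2/sigma^2.
sigma = 11, sigma^2 = 121.
g11 = 0.008264

0.008264


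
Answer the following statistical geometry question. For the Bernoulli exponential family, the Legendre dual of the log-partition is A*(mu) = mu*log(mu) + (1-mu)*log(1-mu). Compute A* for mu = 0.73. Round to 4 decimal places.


Legendre transform for Bernoulli:
A*(mu) = mu*log(mu) + (1-mu)*log(1-mu).
mu = 0.73, 1-mu = 0.27.
mu*log(mu) = 0.73*log(0.73) = -0.229739.
(1-mu)*log(1-mu) = 0.27*log(0.27) = -0.35352.
A* = -0.229739 + -0.35352 = -0.5833

-0.5833


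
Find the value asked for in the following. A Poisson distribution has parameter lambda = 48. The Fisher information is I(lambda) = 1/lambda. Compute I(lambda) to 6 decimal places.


Fisher information for Poisson: I(lambda) = 1/lambda.
lambda = 48.
I(lambda) = 1/48 = 0.020833

0.020833


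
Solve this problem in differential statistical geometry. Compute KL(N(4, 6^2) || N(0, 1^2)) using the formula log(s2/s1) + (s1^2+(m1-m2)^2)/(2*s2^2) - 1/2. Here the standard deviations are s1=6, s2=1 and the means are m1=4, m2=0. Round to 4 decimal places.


KL divergence between normal distributions:
KL = log(s2/s1) + (s1^2 + (m1-m2)^2)/(2*s2^2) - 1/2.
log(1/6) = -1.791759.
(6^2 + (4-0)^2)/(2*1^2) = (36 + 16)/2 = 26.0.
KL = -1.791759 + 26.0 - 0.5 = 23.7082

23.7082


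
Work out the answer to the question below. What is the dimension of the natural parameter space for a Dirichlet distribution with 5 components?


Exponential family dimension calculation:
Dirichlet with 5 components has 5 natural parameters.

5


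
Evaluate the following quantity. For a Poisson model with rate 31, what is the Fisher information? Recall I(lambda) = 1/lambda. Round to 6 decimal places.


Fisher information for Poisson: I(lambda) = 1/lambda.
lambda = 31.
I(lambda) = 1/31 = 0.032258

0.032258


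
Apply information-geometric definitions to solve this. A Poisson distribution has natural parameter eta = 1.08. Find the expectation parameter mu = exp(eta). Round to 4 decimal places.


Expectation parameter for Poisson exponential family:
mu = exp(eta).
eta = 1.08.
mu = exp(1.08) = 2.9447

2.9447


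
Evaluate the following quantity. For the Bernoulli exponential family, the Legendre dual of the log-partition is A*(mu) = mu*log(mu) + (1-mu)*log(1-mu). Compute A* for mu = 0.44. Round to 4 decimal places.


Legendre transform for Bernoulli:
A*(mu) = mu*log(mu) + (1-mu)*log(1-mu).
mu = 0.44, 1-mu = 0.56.
mu*log(mu) = 0.44*log(0.44) = -0.361231.
(1-mu)*log(1-mu) = 0.56*log(0.56) = -0.324698.
A* = -0.361231 + -0.324698 = -0.6859

-0.6859


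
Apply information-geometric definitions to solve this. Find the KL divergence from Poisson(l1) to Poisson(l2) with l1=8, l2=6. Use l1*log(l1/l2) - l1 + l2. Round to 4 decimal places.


KL divergence for Poisson:
KL = l1*log(l1/l2) - l1 + l2.
l1 = 8, l2 = 6.
log(8/6) = 0.287682.
l1*log(l1/l2) = 8 * 0.287682 = 2.301457.
KL = 2.301457 - 8 + 6 = 0.3015

0.3015


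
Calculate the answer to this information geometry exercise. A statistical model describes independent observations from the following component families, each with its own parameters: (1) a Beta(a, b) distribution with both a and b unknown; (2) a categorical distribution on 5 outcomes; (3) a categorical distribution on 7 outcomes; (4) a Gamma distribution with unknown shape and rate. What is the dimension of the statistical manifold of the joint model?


The dimension of a statistical manifold equals the number of free
(independent) real parameters of the model. For a product of independent
blocks the parameter counts add.
- Beta (a, b): 2.
- categorical on 5 outcomes (probabilities sum to 1): 5-1 = 4.
- categorical on 7 outcomes (probabilities sum to 1): 7-1 = 6.
- Gamma (shape, rate): 2.
Total = 2 + 4 + 6 + 2 = 14.
Dimension = 14

14


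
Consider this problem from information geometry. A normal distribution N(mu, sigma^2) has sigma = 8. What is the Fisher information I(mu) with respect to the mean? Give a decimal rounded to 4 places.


The Fisher information for the mean of a normal distribution is I(mu) = 1/sigma^2.
sigma = 8, so sigma^2 = 64.
I(mu) = 1/64 = 0.0156

0.0156


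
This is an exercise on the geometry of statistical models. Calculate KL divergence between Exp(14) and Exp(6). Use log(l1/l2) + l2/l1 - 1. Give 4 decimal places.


KL divergence for exponential family:
KL = log(l1/l2) + l2/l1 - 1.
log(14/6) = 0.847298.
6/14 = 0.428571.
KL = 0.847298 + 0.428571 - 1 = 0.2759

0.2759


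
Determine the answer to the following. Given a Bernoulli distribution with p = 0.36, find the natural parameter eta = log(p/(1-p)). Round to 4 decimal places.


Natural parameter for Bernoulli: eta = log(p/(1-p)).
p = 0.36, 1-p = 0.64.
p/(1-p) = 0.5625.
eta = log(0.5625) = -0.5754

-0.5754


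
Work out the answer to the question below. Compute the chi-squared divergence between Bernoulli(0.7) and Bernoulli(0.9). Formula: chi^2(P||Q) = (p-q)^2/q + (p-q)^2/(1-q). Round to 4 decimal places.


Chi-squared divergence between Bernoulli distributions:
chi^2 = (p-q)^2/q + (p-q)^2/(1-q).
p = 0.7, q = 0.9, p-q = -0.2.
(p-q)^2 = 0.04.
term1 = 0.04/0.9 = 0.044444.
term2 = 0.04/0.1 = 0.4.
chi^2 = 0.044444 + 0.4 = 0.4444

0.4444
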